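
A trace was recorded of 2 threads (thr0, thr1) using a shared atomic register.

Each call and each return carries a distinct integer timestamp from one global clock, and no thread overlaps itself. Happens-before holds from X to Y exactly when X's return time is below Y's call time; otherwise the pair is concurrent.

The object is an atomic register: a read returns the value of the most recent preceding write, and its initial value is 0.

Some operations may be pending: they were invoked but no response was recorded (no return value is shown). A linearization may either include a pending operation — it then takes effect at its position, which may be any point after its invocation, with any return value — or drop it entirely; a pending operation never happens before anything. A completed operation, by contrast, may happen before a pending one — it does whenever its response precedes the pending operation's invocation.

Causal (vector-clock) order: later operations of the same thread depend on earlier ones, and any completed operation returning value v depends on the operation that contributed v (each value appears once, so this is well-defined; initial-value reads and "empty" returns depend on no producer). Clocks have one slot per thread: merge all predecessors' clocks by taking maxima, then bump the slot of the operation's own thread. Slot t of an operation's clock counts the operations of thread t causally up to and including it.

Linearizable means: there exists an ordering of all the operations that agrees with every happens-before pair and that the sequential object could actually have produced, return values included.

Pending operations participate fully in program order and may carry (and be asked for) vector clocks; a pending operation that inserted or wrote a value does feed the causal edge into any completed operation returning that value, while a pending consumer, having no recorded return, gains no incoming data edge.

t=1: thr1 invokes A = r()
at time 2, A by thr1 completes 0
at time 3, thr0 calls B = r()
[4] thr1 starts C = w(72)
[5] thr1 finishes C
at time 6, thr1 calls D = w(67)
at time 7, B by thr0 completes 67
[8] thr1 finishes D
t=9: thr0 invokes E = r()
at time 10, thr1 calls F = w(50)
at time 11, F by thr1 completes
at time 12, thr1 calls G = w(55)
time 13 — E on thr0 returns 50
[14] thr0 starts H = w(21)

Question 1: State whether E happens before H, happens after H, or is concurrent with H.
Answer: before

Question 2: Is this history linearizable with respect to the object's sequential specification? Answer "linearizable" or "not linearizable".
linearizable

one valid linearization: A, C, D, B, F, E
step 1: A r() → 0 — value 0
step 2: C w(72) — value 72
step 3: D w(67) — value 67
step 4: B r() → 67 — value 67
step 5: F w(50) — value 50
step 6: E r() → 50 — value 50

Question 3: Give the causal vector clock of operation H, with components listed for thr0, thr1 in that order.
Answer: (3, 4)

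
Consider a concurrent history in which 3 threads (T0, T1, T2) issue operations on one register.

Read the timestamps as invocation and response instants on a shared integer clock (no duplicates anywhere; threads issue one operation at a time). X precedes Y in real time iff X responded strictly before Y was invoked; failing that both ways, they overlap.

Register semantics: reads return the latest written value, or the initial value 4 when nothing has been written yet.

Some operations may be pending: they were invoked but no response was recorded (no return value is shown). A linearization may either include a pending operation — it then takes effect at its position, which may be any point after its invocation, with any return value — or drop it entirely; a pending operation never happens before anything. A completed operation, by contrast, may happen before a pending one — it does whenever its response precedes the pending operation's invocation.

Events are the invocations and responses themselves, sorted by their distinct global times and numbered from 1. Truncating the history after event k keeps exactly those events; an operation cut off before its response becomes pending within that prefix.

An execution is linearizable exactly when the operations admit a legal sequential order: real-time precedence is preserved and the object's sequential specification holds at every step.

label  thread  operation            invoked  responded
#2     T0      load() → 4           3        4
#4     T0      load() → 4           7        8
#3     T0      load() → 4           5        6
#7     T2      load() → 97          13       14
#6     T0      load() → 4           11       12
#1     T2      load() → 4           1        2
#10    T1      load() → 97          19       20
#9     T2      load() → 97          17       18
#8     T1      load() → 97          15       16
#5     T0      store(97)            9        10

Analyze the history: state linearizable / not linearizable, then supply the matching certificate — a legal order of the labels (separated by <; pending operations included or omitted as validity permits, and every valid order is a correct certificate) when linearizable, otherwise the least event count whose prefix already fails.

the violation lands at event 12, #6's response at time 12: events 1..11 linearize, events 1..12 do not
the completed operations (6 total) allow one real-time order; the register replay rejects it
one such order, #1, #2, #3, #4, #5, #6, breaks at step 6 where #6 load() → 4 is illegal

not linearizable — minimal violating prefix: 12 events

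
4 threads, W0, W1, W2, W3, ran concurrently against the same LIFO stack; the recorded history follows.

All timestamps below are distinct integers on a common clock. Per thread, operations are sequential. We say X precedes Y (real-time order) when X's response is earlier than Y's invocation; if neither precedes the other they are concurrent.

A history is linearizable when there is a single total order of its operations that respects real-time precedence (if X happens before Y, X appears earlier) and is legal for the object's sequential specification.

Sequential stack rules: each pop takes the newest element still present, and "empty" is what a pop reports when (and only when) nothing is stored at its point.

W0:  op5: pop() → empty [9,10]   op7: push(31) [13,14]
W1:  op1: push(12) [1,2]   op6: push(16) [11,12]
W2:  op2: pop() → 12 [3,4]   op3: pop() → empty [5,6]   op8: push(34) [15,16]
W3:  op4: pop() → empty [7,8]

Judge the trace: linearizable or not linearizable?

witness order: op1, op2, op3, op4, op5, op6, op7, op8
step 1: op1 push(12) — stack <12>
step 2: op2 pop() → 12 — stack <>
step 3: op3 pop() → empty — stack <>
step 4: op4 pop() → empty — stack <>
step 5: op5 pop() → empty — stack <>
step 6: op6 push(16) — stack <16>
step 7: op7 push(31) — stack <16,31>
step 8: op8 push(34) — stack <16,31,34>

linearizable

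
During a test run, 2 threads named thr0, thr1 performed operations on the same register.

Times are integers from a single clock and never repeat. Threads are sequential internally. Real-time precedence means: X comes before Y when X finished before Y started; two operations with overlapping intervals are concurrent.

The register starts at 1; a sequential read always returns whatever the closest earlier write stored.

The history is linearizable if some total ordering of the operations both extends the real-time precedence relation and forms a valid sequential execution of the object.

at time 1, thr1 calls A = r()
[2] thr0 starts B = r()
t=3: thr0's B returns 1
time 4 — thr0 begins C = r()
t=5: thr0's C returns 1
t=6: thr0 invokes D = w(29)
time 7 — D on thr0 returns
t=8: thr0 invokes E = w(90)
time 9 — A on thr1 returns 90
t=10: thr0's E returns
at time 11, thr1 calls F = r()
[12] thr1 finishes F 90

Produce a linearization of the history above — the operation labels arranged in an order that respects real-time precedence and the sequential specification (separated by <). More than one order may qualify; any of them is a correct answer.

step 1: B r() → 1 — value 1
step 2: C r() → 1 — value 1
step 3: D w(29) — value 29
step 4: E w(90) — value 90
step 5: A r() → 90 — value 90
step 6: F r() → 90 — value 90

B < C < D < E < A < F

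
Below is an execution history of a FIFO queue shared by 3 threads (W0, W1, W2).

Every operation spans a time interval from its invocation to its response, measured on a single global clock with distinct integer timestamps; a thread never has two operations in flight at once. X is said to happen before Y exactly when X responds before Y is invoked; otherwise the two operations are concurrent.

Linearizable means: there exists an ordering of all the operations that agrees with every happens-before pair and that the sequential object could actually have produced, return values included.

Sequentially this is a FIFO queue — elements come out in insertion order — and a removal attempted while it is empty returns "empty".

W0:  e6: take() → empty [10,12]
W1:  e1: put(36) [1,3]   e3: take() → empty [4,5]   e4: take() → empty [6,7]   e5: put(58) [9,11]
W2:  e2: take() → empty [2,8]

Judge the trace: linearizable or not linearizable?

already the first 8 events (up to e2's response at time 8) admit no linearization; the first 7 still do
the 4 completed operations admit 4 real-time orders; each fails the FIFO queue replay
one such order, e1, e2, e3, e4, breaks at step 2 where e2 take() → empty is illegal
one such order, e1, e3, e2, e4, breaks at step 2 where e3 take() → empty is illegal

not linearizable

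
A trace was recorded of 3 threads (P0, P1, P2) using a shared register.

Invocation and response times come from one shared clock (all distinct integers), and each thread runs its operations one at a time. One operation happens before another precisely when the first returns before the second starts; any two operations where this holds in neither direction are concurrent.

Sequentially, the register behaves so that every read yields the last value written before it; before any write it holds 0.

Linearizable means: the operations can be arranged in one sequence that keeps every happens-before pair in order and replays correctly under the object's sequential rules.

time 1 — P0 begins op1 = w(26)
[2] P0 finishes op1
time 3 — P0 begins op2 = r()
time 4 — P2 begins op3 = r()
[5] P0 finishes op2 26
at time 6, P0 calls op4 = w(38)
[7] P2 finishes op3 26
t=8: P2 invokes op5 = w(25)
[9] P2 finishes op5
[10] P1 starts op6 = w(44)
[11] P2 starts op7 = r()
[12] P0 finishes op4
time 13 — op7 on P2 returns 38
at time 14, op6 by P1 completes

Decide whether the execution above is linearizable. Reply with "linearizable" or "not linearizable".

one valid linearization: op1, op2, op3, op5, op4, op7, op6
step 1: op1 w(26) — value 26
step 2: op2 r() → 26 — value 26
step 3: op3 r() → 26 — value 26
step 4: op5 w(25) — value 25
step 5: op4 w(38) — value 38
step 6: op7 r() → 38 — value 38
step 7: op6 w(44) — value 44

linearizable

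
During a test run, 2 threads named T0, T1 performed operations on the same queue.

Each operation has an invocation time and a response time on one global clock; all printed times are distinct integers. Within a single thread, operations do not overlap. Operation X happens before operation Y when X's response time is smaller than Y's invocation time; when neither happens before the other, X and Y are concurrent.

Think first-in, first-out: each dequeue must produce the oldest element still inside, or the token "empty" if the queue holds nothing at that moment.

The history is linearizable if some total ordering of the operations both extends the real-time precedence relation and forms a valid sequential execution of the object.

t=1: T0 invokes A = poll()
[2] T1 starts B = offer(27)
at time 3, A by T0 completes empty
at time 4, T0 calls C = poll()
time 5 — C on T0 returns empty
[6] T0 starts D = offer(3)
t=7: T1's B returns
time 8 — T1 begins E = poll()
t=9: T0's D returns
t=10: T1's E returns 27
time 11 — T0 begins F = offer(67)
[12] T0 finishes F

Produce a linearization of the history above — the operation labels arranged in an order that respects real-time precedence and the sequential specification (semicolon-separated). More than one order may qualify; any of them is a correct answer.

1. A poll() → empty, leaving queue <>
2. C poll() → empty, leaving queue <>
3. B offer(27), leaving queue <27>
4. D offer(3), leaving queue <27,3>
5. E poll() → 27, leaving queue <3>
6. F offer(67), leaving queue <3,67>

A; C; B; D; E; F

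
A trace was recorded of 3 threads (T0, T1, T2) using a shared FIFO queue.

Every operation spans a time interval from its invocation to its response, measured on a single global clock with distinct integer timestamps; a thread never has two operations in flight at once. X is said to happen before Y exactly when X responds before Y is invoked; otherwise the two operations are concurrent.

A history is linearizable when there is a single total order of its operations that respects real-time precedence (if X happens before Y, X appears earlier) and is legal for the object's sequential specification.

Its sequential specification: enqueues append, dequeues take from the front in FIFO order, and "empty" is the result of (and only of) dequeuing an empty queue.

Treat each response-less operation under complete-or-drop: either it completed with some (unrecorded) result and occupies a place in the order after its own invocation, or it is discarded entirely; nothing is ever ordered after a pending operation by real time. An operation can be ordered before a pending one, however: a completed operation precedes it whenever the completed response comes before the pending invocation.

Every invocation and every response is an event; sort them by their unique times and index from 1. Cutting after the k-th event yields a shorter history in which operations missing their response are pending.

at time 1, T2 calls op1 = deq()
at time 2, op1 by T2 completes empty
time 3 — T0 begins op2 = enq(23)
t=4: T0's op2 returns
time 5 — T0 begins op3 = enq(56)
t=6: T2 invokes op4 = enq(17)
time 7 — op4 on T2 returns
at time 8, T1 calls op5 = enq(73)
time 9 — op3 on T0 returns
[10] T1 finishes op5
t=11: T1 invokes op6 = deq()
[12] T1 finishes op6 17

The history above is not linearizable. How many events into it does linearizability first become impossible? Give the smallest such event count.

12

events 1..11 are linearizable, e.g. via op1, op2, op3, op4, op5:
after step 1 (op1 deq() → empty): queue <>
after step 2 (op2 enq(23)): queue <23>
after step 3 (op3 enq(56)): queue <23,56>
after step 4 (op4 enq(17)): queue <23,56,17>
after step 5 (op5 enq(73)): queue <23,56,17,73>
event 12 — op6's response, time 12 — after it, nothing linearizes
take op1, op2, op3, op4, op5, op6: step 6 already fails, because op6 deq() → 17 cannot occur there
take op1, op2, op4, op3, op5, op6: step 6 already fails, because op6 deq() → 17 cannot occur there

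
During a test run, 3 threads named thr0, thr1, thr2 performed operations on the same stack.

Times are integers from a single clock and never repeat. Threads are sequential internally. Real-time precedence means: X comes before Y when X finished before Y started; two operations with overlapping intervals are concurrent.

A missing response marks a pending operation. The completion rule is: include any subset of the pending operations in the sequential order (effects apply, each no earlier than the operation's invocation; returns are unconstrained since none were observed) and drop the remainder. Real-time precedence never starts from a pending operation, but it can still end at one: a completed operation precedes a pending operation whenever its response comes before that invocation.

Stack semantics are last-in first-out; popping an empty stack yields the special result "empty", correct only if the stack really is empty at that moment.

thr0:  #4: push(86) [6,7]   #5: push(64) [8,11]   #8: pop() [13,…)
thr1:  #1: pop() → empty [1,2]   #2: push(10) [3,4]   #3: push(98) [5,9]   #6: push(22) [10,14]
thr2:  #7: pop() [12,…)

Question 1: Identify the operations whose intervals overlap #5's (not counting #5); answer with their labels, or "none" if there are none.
Answer: #3, #6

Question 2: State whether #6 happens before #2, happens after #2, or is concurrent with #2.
Answer: after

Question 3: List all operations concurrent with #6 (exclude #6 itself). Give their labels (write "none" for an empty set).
Answer: #5, #7, #8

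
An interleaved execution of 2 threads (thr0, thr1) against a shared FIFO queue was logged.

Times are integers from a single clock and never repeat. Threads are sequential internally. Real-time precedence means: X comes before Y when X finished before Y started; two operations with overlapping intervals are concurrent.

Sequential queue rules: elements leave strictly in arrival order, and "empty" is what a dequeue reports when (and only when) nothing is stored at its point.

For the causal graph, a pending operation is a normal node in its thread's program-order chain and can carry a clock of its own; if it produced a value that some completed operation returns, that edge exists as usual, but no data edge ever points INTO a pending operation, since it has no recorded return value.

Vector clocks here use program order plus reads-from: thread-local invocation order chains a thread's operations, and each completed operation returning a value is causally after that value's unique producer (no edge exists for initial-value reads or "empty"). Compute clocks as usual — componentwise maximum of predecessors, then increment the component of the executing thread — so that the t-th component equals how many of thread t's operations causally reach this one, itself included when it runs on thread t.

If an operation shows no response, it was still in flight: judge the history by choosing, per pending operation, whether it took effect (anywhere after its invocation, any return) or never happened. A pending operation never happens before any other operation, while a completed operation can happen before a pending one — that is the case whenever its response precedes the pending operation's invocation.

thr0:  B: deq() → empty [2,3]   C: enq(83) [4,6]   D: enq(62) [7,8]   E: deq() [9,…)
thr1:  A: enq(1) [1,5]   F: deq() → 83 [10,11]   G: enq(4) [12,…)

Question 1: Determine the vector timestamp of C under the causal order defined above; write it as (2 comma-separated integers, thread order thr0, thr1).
A, invoked 1, has no incoming edges; only thr1's bump applies → (0, 1)
B, invoked 2, has no incoming edges; only thr0's bump applies → (1, 0)
VC(C, invoked at 4): max of VC(B)=(1, 0), then +1 on thread thr0 → (2, 0)
VC(D, invoked at 7): max of VC(C)=(2, 0), then +1 on thread thr0 → (3, 0)
VC(F, invoked at 10): max of VC(A)=(0, 1), VC(C)=(2, 0), then +1 on thread thr1 → (2, 2)
VC(E, invoked at 9): max of VC(D)=(3, 0), then +1 on thread thr0 → (4, 0)
VC(G, invoked at 12): max of VC(F)=(2, 2), then +1 on thread thr1 → (2, 3)
target: VC(C) = (2, 0)

(2, 0)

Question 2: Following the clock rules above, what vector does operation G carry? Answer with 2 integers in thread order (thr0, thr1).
no predecessors for A (invoked 1): thr1 increments from zero → (0, 1)
no predecessors for B (invoked 2): thr0 increments from zero → (1, 0)
merge at C (invoked 4): VC(B)=(1, 0), own-thread bump on thr0 → (2, 0)
merge at D (invoked 7): VC(C)=(2, 0), own-thread bump on thr0 → (3, 0)
merge at F (invoked 10): VC(A)=(0, 1), VC(C)=(2, 0), own-thread bump on thr1 → (2, 2)
merge at E (invoked 9): VC(D)=(3, 0), own-thread bump on thr0 → (4, 0)
merge at G (invoked 12): VC(F)=(2, 2), own-thread bump on thr1 → (2, 3)
target: VC(G) = (2, 3)

(2, 3)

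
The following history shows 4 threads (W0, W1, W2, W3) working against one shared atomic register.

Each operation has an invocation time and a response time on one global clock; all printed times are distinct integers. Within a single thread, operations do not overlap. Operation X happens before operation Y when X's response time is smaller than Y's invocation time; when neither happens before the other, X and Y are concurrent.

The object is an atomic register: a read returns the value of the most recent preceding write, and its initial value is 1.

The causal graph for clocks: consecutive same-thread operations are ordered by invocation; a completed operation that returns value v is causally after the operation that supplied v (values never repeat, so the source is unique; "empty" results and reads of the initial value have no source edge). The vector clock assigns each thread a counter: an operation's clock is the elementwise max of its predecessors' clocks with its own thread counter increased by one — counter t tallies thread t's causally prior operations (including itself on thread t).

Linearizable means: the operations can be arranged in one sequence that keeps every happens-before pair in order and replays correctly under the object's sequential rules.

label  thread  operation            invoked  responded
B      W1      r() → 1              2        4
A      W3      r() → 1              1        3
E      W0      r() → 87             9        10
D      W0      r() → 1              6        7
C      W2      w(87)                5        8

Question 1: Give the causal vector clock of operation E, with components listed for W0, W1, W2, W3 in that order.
no predecessors for A (invoked 1): W3 increments from zero → (0, 0, 0, 1)
no predecessors for C (invoked 5): W2 increments from zero → (0, 0, 1, 0)
no predecessors for B (invoked 2): W1 increments from zero → (0, 1, 0, 0)
no predecessors for D (invoked 6): W0 increments from zero → (1, 0, 0, 0)
VC(E, invoked at 9): max of VC(C)=(0, 0, 1, 0), VC(D)=(1, 0, 0, 0), then +1 on thread W0 → (2, 0, 1, 0)
target: VC(E) = (2, 0, 1, 0)

(2, 0, 1, 0)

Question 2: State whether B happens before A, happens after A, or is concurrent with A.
B spans [2,4], A spans [1,3]
the intervals overlap in both directions

concurrent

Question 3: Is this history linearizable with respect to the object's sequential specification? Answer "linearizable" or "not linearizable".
one valid linearization: A, B, D, C, E
step 1: A r() → 1 — value 1
step 2: B r() → 1 — value 1
step 3: D r() → 1 — value 1
step 4: C w(87) — value 87
step 5: E r() → 87 — value 87

linearizable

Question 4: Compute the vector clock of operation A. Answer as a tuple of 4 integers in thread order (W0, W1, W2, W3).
root op A, invoked 1: fresh clock plus W3's own tick → (0, 0, 0, 1)
root op C, invoked 5: fresh clock plus W2's own tick → (0, 0, 1, 0)
root op B, invoked 2: fresh clock plus W1's own tick → (0, 1, 0, 0)
root op D, invoked 6: fresh clock plus W0's own tick → (1, 0, 0, 0)
merge at E (invoked 9): VC(C)=(0, 0, 1, 0), VC(D)=(1, 0, 0, 0), own-thread bump on W0 → (2, 0, 1, 0)
target: VC(A) = (0, 0, 0, 1)

(0, 0, 0, 1)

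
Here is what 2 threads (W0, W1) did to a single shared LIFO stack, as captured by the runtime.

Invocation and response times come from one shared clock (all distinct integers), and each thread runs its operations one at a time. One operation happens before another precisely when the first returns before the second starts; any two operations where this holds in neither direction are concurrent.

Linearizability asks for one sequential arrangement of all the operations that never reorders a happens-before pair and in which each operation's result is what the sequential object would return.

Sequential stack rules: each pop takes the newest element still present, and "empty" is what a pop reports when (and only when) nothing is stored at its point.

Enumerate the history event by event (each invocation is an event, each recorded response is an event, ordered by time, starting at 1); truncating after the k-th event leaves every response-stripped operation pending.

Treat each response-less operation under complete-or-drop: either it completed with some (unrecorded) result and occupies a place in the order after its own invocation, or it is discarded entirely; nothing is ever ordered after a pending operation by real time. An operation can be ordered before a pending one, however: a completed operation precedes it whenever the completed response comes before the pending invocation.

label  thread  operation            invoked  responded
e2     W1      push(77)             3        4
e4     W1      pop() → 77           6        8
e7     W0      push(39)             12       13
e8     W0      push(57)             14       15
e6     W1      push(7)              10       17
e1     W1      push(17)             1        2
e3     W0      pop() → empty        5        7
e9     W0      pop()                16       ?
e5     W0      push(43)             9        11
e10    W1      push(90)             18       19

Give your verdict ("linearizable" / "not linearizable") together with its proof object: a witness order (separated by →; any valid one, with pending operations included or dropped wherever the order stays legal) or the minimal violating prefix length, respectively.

already the first 7 events (up to e3's response at time 7) admit no linearization; the first 6 still do
exhaustive check: the 3 completed LIFO stack ops admit one real-time order; illegal
including or dropping the 1 pending operation (e4) in any combination fails
e.g. e1, e2, e3 (pending dropped): illegal at step 3, since e3 pop() → empty cannot apply there

not linearizable — minimal violating prefix: 7 events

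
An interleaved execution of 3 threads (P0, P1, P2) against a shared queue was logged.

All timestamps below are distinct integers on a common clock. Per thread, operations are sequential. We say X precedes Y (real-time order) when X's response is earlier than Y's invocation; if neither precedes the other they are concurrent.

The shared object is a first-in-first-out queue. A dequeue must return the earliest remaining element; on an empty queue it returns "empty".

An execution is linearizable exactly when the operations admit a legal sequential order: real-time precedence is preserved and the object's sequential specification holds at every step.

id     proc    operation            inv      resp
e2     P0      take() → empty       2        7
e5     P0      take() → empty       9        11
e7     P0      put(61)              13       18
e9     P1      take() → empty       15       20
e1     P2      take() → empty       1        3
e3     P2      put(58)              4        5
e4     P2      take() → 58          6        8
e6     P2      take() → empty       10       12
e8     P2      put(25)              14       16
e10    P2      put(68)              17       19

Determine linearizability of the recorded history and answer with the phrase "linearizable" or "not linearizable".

witness order: e1, e2, e3, e4, e5, e6, e9, e7, e8, e10
1. e1 take() → empty, leaving queue <>
2. e2 take() → empty, leaving queue <>
3. e3 put(58), leaving queue <58>
4. e4 take() → 58, leaving queue <>
5. e5 take() → empty, leaving queue <>
6. e6 take() → empty, leaving queue <>
7. e9 take() → empty, leaving queue <>
8. e7 put(61), leaving queue <61>
9. e8 put(25), leaving queue <61,25>
10. e10 put(68), leaving queue <61,25,68>

linearizable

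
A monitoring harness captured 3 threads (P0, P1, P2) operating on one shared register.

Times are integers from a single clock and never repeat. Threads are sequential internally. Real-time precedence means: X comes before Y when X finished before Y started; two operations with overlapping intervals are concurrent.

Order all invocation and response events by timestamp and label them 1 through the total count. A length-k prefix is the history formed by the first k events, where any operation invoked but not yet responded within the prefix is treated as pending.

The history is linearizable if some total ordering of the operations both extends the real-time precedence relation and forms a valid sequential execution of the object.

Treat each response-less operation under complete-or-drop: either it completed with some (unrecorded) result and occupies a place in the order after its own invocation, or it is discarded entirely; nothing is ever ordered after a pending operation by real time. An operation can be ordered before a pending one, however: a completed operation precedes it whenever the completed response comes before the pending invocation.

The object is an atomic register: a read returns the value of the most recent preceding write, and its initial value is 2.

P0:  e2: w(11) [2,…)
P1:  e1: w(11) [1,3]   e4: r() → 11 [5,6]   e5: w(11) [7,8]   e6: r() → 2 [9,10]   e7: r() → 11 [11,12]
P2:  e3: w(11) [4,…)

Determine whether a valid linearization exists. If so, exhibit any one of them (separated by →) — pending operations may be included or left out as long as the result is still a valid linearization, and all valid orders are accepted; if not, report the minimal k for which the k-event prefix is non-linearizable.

cut after 9 events: linearizable; cut after 10 events (e6 responds, time 10): not linearizable
exactly one order of the 4 completed ops respects real time; the register replay fails
include/drop combinations of the 2 pending operations (e2, e3) were all tried; none helps
take e1, e4, e5, e6 (pending dropped): step 4 already fails, because e6 r() → 2 cannot occur there

not linearizable — minimal violating prefix: 10 events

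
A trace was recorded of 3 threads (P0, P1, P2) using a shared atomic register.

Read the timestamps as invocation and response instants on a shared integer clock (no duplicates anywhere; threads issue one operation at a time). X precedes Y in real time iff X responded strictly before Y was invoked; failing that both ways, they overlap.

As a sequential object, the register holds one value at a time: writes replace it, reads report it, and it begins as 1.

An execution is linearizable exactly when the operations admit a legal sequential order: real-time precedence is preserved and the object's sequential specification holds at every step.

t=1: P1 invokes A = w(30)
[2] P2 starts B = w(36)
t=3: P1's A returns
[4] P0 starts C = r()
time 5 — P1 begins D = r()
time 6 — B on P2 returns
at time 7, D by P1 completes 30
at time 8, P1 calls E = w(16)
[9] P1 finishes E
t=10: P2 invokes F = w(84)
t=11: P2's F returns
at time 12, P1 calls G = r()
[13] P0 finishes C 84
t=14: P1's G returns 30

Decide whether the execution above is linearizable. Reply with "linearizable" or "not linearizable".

the violation lands at event 14, G's response at time 14: events 1..13 linearize, events 1..14 do not
17 orders of the 7 completed atomic register ops respect real time; none is legal
for example A, B, C, D, E, F, G fails at step 3: C r() → 84 is not legal there
for example A, B, D, C, E, F, G fails at step 3: D r() → 30 is not legal there

not linearizable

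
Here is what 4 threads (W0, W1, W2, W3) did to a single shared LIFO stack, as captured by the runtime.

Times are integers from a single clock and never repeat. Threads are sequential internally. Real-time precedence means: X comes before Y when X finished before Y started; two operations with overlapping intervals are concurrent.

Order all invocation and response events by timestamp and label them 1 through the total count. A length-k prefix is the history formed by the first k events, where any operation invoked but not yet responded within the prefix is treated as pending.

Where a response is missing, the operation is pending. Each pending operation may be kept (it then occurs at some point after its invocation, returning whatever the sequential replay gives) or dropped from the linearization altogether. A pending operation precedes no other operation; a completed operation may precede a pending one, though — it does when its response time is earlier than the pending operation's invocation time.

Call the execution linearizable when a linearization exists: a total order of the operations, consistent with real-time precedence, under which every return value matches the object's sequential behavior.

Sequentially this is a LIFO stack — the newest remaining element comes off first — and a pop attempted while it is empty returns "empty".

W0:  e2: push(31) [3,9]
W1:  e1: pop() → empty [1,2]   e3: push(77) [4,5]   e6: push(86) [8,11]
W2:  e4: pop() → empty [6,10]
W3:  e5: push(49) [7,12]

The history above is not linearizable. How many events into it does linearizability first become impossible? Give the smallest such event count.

events 1..9 are linearizable, e.g. via e1, e2, e3:
after step 1 (e1 pop() → empty): stack <>
after step 2 (e2 push(31)): stack <31>
after step 3 (e3 push(77)): stack <31,77>
at event 10 (e4's time-10 response) nothing linearizes any more
no completion choice of the 2 pending operations (e5, e6) rescues it — every subset was tried
take e1, e2, e3, e4 (pending dropped): step 4 already fails, because e4 pop() → empty cannot occur there
take e1, e3, e2, e4 (pending dropped): step 4 already fails, because e4 pop() → empty cannot occur there

10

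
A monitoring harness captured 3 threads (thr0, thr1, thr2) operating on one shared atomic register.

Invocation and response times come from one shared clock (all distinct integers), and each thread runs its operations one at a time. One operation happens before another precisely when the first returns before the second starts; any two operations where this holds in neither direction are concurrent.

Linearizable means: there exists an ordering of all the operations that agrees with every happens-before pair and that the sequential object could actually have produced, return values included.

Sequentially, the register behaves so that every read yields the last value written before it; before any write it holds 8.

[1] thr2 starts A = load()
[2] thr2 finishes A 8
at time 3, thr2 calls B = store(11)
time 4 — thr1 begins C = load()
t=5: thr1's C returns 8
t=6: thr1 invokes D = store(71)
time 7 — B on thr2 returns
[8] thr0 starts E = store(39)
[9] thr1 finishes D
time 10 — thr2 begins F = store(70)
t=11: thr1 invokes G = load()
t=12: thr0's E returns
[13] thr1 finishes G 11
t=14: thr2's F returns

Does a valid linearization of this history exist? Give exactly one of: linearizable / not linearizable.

one valid linearization: A, C, D, B, G, E, F
1. A load() → 8, leaving value 8
2. C load() → 8, leaving value 8
3. D store(71), leaving value 71
4. B store(11), leaving value 11
5. G load() → 11, leaving value 11
6. E store(39), leaving value 39
7. F store(70), leaving value 70

linearizable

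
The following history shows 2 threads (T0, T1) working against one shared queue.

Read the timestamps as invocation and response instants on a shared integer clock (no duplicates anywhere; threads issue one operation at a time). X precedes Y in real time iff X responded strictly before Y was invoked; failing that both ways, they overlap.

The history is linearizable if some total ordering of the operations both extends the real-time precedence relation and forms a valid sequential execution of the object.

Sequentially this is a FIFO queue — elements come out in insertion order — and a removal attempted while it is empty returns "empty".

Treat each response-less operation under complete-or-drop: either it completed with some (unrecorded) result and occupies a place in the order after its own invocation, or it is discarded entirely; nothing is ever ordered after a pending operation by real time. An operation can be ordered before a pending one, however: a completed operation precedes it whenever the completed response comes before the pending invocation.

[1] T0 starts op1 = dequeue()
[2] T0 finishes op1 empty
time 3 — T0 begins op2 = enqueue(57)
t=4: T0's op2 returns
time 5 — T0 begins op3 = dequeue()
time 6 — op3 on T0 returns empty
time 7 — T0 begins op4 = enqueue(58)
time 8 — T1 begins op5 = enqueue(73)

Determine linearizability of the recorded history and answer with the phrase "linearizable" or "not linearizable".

not linearizable

events 1..5 are fine; event 6 — the response of op3 at time 6 — makes the prefix non-linearizable
one real-time candidate order over the 3 completed operations — the queue replay rejects it
for example op1, op2, op3 fails at step 3: op3 dequeue() → empty is not legal there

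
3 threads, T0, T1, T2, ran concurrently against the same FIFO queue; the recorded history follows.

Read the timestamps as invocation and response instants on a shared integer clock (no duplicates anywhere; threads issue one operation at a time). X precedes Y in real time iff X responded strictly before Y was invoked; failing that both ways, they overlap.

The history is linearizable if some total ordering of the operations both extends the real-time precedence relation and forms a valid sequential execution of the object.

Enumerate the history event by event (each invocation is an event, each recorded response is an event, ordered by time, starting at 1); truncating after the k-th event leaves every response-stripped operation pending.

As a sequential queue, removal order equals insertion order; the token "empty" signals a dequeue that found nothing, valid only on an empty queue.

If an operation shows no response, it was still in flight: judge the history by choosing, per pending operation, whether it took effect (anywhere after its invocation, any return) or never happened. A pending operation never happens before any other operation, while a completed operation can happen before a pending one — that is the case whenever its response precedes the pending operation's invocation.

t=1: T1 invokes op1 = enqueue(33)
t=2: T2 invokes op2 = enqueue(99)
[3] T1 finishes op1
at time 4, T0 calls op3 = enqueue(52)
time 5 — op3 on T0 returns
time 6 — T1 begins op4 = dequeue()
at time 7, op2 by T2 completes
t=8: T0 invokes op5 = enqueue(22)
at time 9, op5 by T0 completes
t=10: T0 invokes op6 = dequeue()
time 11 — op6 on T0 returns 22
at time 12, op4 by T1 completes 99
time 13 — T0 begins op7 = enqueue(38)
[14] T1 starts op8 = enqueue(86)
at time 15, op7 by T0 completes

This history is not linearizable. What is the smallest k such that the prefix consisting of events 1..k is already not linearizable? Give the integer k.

11

one valid order for events 1..10 is op1, op2, op3, op4, op5:
step 1: op1 enqueue(33) — queue <33>
step 2: op2 enqueue(99) — queue <33,99>
step 3: op3 enqueue(52) — queue <33,99,52>
step 4: op4 dequeue() (pending, included) — queue <99,52>
step 5: op5 enqueue(22) — queue <99,52,22>
once event 11 joins (op6's response, time 11), exhaustive search finds no witness
no escape via the 1 pending operation (op4): every completion choice fails
one such order, op1, op2, op3, op5, op6 (pending dropped), breaks at step 5 where op6 dequeue() → 22 is illegal
one such order, op1, op3, op2, op5, op6 (pending dropped), breaks at step 5 where op6 dequeue() → 22 is illegal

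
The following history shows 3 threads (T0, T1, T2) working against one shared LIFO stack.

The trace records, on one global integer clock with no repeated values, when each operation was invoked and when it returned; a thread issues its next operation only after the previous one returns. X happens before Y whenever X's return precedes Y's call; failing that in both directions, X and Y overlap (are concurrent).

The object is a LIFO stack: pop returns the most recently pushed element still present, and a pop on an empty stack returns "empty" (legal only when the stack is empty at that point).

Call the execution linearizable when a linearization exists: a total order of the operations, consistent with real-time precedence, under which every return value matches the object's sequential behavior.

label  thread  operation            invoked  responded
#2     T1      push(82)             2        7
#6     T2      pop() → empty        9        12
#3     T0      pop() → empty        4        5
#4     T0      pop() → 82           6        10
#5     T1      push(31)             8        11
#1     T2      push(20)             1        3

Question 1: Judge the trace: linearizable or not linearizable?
not linearizable

the violation lands at event 5, #3's response at time 5: events 1..4 linearize, events 1..5 do not
the completed operations (2 total) allow one real-time order; the LIFO stack replay rejects it
every completion of the 1 pending operation (#2) was checked; none linearizes
one such order, #1, #3 (pending dropped), breaks at step 2 where #3 pop() → empty is illegal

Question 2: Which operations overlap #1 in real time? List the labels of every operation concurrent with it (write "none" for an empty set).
#2

concurrent with #1 ([1,3]): every op whose interval crosses 1..3
#2 [2,7]: concurrent
#3 [4,5]: after
#4 [6,10]: after
#5 [8,11]: after
#6 [9,12]: after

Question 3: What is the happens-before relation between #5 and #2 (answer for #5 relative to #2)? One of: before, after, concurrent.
after

#5 spans [8,11], #2 spans [2,7]
resp(#2)=7 < inv(#5)=8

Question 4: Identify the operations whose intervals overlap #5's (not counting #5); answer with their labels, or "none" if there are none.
#4, #6

#5 spans [8,11]; an op avoiding the whole window 8..11 is ordered, any other is concurrent
#1 [1,3]: before
#2 [2,7]: before
#3 [4,5]: before
#4 [6,10]: concurrent
#6 [9,12]: concurrent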